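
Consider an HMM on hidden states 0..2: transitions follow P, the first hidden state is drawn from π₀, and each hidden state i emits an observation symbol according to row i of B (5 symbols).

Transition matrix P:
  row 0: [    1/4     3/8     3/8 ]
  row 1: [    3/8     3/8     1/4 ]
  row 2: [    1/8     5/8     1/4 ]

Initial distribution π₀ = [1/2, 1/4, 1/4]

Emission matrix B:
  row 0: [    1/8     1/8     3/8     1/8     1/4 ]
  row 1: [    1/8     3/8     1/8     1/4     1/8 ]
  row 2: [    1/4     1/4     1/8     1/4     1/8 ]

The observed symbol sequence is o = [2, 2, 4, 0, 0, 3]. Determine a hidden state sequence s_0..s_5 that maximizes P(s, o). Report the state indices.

t=0: δ = [1.875e-01, 3.125e-02, 3.125e-02]  (obs o_0=2)
t=1: δ = [1.758e-02, 8.789e-03, 8.789e-03]  ψ = [0, 0, 0]  (obs o_1=2)
t=2: δ = [1.099e-03, 8.240e-04, 8.240e-04]  ψ = [0, 0, 0]  (obs o_2=4)
t=3: δ = [3.862e-05, 6.437e-05, 1.030e-04]  ψ = [1, 2, 0]  (obs o_3=0)
t=4: δ = [3.017e-06, 8.047e-06, 6.437e-06]  ψ = [1, 2, 2]  (obs o_4=0)
t=5: δ = [3.772e-07, 1.006e-06, 5.029e-07]  ψ = [1, 2, 1]  (obs o_5=3)
backtrack: best end state = 1; path = [0, 0, 0, 2, 2, 1]

path = [0, 0, 0, 2, 2, 1]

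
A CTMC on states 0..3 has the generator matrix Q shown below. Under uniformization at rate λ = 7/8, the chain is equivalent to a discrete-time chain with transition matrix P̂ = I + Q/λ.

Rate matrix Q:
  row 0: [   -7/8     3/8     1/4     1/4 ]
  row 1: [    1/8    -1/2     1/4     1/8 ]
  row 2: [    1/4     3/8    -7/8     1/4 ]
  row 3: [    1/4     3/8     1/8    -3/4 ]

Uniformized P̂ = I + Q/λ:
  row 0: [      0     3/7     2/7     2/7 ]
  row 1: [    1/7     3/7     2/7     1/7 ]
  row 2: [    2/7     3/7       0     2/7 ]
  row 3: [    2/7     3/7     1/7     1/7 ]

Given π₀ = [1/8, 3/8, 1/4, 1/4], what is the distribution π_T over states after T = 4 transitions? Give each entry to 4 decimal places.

π = [0.1741, 0.4286, 0.2009, 0.1964]

t=0: π = [0.1250, 0.3750, 0.2500, 0.2500]
t=1: π = [0.1964, 0.4286, 0.1786, 0.1964]
t=2: π = [0.1684, 0.4286, 0.2066, 0.1964]
t=3: π = [0.1764, 0.4286, 0.1986, 0.1964]
t=4: π = [0.1741, 0.4286, 0.2009, 0.1964]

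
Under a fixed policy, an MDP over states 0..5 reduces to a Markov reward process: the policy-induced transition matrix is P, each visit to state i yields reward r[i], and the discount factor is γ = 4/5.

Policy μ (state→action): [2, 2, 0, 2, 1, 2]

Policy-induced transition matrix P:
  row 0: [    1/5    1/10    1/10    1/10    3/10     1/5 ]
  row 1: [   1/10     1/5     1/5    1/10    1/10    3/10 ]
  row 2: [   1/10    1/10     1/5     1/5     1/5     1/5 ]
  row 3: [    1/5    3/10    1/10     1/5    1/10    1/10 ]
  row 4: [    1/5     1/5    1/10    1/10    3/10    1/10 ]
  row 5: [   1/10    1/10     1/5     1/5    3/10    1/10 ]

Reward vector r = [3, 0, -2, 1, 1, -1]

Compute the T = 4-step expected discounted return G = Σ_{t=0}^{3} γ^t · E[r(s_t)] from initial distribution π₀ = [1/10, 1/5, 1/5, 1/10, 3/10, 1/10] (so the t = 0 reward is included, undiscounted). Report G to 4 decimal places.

G = 0.8893

t=0: π = [0.1000, 0.2000, 0.2000, 0.1000, 0.3000, 0.1000], E[r] = 0.2000, γ^t·E[r] = 0.200000, running G = 0.200000
t=1: π = [0.1500, 0.1700, 0.1500, 0.1400, 0.2200, 0.1700], E[r] = 0.3400, γ^t·E[r] = 0.272000, running G = 0.472000
t=2: π = [0.1510, 0.1670, 0.1490, 0.1460, 0.2230, 0.1640], E[r] = 0.3600, γ^t·E[r] = 0.230400, running G = 0.702400
t=3: π = [0.1520, 0.1682, 0.1480, 0.1459, 0.2225, 0.1634], E[r] = 0.3650, γ^t·E[r] = 0.186880, running G = 0.889280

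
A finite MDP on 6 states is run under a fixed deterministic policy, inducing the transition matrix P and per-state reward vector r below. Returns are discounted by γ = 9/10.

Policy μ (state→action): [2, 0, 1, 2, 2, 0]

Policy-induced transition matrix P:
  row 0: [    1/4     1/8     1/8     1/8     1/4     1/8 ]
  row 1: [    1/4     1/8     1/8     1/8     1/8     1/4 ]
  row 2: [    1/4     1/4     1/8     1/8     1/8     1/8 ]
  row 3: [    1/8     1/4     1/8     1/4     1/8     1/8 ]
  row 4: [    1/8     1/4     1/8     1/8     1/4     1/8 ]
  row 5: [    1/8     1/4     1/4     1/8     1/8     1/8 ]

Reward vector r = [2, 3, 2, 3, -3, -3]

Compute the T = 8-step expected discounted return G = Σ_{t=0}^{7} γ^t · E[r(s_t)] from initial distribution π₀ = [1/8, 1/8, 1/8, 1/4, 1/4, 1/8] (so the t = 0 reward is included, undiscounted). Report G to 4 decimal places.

G = 4.0499

t=0: π = [0.1250, 0.1250, 0.1250, 0.2500, 0.2500, 0.1250], E[r] = 0.5000, γ^t·E[r] = 0.500000, running G = 0.500000
t=1: π = [0.1719, 0.2188, 0.1406, 0.1563, 0.1719, 0.1406], E[r] = 0.8125, γ^t·E[r] = 0.731250, running G = 1.231250
t=2: π = [0.1914, 0.2012, 0.1426, 0.1445, 0.1680, 0.1523], E[r] = 0.7441, γ^t·E[r] = 0.602754, running G = 1.834004
t=3: π = [0.1919, 0.2009, 0.1440, 0.1431, 0.1699, 0.1501], E[r] = 0.7437, γ^t·E[r] = 0.542123, running G = 2.376126
t=4: π = [0.1921, 0.2009, 0.1438, 0.1429, 0.1702, 0.1501], E[r] = 0.7421, γ^t·E[r] = 0.486869, running G = 2.862996
t=5: π = [0.1921, 0.2009, 0.1438, 0.1429, 0.1703, 0.1501], E[r] = 0.7417, γ^t·E[r] = 0.437975, running G = 3.300971
t=6: π = [0.1921, 0.2009, 0.1438, 0.1429, 0.1703, 0.1501], E[r] = 0.7417, γ^t·E[r] = 0.394168, running G = 3.695139
t=7: π = [0.1921, 0.2009, 0.1438, 0.1429, 0.1703, 0.1501], E[r] = 0.7417, γ^t·E[r] = 0.354749, running G = 4.049888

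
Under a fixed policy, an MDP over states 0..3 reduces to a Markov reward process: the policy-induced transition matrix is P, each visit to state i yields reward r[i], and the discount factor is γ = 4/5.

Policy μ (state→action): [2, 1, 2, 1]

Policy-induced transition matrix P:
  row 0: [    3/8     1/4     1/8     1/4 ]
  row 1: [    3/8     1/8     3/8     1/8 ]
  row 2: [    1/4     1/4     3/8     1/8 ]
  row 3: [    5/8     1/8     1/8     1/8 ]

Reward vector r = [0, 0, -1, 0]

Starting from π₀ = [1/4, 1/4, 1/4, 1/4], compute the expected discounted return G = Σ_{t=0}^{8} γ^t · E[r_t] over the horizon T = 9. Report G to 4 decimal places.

t=0: π = [0.2500, 0.2500, 0.2500, 0.2500], E[r] = -0.2500, γ^t·E[r] = -0.250000, running G = -0.250000
t=1: π = [0.4063, 0.1875, 0.2500, 0.1563], E[r] = -0.2500, γ^t·E[r] = -0.200000, running G = -0.450000
t=2: π = [0.3828, 0.2070, 0.2344, 0.1758], E[r] = -0.2344, γ^t·E[r] = -0.150000, running G = -0.600000
t=3: π = [0.3896, 0.2021, 0.2354, 0.1729], E[r] = -0.2354, γ^t·E[r] = -0.120500, running G = -0.720500
t=4: π = [0.3888, 0.2031, 0.2344, 0.1737], E[r] = -0.2344, γ^t·E[r] = -0.096000, running G = -0.816500
t=5: π = [0.3891, 0.2029, 0.2344, 0.1736], E[r] = -0.2344, γ^t·E[r] = -0.076800, running G = -0.893300
t=6: π = [0.3891, 0.2029, 0.2343, 0.1736], E[r] = -0.2343, γ^t·E[r] = -0.061425, running G = -0.954725
t=7: π = [0.3891, 0.2029, 0.2343, 0.1736], E[r] = -0.2343, γ^t·E[r] = -0.049139, running G = -1.003864
t=8: π = [0.3891, 0.2029, 0.2343, 0.1736], E[r] = -0.2343, γ^t·E[r] = -0.039311, running G = -1.043175

G = -1.0432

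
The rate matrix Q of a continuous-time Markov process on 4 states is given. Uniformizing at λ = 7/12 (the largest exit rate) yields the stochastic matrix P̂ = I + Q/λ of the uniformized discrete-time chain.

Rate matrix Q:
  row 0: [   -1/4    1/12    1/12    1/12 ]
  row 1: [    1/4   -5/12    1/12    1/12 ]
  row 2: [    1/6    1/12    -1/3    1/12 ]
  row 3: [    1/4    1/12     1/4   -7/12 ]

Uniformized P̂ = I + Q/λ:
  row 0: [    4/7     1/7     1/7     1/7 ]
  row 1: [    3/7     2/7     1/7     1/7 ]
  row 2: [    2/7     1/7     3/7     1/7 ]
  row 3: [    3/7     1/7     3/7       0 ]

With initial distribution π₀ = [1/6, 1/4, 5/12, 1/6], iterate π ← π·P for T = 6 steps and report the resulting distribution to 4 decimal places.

π = [0.4582, 0.1667, 0.2501, 0.1250]

t=0: π = [0.1667, 0.2500, 0.4167, 0.1667]
t=1: π = [0.3929, 0.1786, 0.3095, 0.1190]
t=2: π = [0.4405, 0.1684, 0.2653, 0.1259]
t=3: π = [0.4536, 0.1669, 0.2546, 0.1249]
t=4: π = [0.4570, 0.1667, 0.2513, 0.1250]
t=5: π = [0.4580, 0.1667, 0.2504, 0.1250]
t=6: π = [0.4582, 0.1667, 0.2501, 0.1250]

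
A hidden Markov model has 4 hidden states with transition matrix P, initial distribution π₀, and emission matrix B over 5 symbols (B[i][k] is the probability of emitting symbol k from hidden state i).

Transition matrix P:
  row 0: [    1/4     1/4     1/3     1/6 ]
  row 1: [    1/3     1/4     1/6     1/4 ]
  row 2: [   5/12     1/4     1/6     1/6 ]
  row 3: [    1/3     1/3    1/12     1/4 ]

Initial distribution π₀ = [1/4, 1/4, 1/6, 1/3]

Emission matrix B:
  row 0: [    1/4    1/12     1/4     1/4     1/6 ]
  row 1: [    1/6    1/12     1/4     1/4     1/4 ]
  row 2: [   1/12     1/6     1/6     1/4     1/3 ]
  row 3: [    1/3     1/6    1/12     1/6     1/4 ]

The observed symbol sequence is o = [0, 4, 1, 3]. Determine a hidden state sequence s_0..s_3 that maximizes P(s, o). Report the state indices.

path = [3, 0, 2, 0]

t=0: δ = [6.250e-02, 4.167e-02, 1.389e-02, 1.111e-01]  (obs o_0=0)
t=1: δ = [6.173e-03, 9.259e-03, 6.944e-03, 6.944e-03]  ψ = [3, 3, 0, 3]  (obs o_1=4)
t=2: δ = [2.572e-04, 1.929e-04, 3.429e-04, 3.858e-04]  ψ = [1, 1, 0, 1]  (obs o_2=1)
t=3: δ = [3.572e-05, 3.215e-05, 2.143e-05, 1.608e-05]  ψ = [2, 3, 0, 3]  (obs o_3=3)
backtrack: best end state = 0; path = [3, 0, 2, 0]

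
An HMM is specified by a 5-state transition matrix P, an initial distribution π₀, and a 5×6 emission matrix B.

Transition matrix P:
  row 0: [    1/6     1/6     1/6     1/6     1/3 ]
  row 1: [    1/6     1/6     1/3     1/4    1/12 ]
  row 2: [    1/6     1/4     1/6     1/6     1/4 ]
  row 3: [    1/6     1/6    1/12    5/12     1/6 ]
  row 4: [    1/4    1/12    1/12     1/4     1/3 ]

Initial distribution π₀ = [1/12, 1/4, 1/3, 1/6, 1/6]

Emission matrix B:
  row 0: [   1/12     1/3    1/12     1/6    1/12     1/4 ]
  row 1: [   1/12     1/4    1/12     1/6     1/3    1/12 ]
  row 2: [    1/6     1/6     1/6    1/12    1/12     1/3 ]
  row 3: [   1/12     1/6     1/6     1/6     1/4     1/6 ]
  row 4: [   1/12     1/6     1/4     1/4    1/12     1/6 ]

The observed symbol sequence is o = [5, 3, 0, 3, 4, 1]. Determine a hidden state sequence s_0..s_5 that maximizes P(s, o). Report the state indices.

t=0: δ = [2.083e-02, 2.083e-02, 1.111e-01, 2.778e-02, 2.778e-02]  (obs o_0=5)
t=1: δ = [3.086e-03, 4.630e-03, 1.543e-03, 3.086e-03, 6.944e-03]  ψ = [2, 2, 2, 2, 2]  (obs o_1=3)
t=2: δ = [1.447e-04, 6.430e-05, 2.572e-04, 1.447e-04, 1.929e-04]  ψ = [4, 1, 1, 4, 4]  (obs o_2=0)
t=3: δ = [8.038e-06, 1.072e-05, 3.572e-06, 1.005e-05, 1.608e-05]  ψ = [4, 2, 2, 3, 2]  (obs o_3=3)
t=4: δ = [3.349e-07, 5.954e-07, 2.977e-07, 1.047e-06, 4.465e-07]  ψ = [4, 1, 1, 3, 4]  (obs o_4=4)
t=5: δ = [5.814e-08, 4.361e-08, 3.308e-08, 7.268e-08, 2.907e-08]  ψ = [3, 3, 1, 3, 3]  (obs o_5=1)
backtrack: best end state = 3; path = [2, 4, 3, 3, 3, 3]

path = [2, 4, 3, 3, 3, 3]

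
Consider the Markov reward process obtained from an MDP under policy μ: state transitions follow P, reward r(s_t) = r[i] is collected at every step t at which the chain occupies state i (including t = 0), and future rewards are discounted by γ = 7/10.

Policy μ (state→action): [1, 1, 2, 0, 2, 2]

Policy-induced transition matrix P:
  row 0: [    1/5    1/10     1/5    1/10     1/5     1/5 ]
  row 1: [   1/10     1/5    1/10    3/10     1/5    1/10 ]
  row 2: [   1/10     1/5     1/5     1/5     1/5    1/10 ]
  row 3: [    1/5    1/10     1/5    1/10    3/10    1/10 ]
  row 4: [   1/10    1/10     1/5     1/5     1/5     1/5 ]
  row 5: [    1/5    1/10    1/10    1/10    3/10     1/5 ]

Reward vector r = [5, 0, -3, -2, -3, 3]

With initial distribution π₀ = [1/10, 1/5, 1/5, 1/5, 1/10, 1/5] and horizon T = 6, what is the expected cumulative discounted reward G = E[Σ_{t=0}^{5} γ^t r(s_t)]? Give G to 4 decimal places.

t=0: π = [0.1000, 0.2000, 0.2000, 0.2000, 0.1000, 0.2000], E[r] = -0.2000, γ^t·E[r] = -0.200000, running G = -0.200000
t=1: π = [0.1500, 0.1400, 0.1600, 0.1700, 0.2400, 0.1400], E[r] = -0.3700, γ^t·E[r] = -0.259000, running G = -0.459000
t=2: π = [0.1460, 0.1300, 0.1720, 0.1680, 0.2310, 0.1530], E[r] = -0.3560, γ^t·E[r] = -0.174440, running G = -0.633440
t=3: π = [0.1467, 0.1302, 0.1717, 0.1663, 0.2321, 0.1530], E[r] = -0.3515, γ^t·E[r] = -0.120565, running G = -0.754005
t=4: π = [0.1466, 0.1302, 0.1717, 0.1664, 0.2319, 0.1532], E[r] = -0.3511, γ^t·E[r] = -0.084306, running G = -0.838311
t=5: π = [0.1466, 0.1302, 0.1717, 0.1664, 0.2320, 0.1532], E[r] = -0.3511, γ^t·E[r] = -0.059002, running G = -0.897312

G = -0.8973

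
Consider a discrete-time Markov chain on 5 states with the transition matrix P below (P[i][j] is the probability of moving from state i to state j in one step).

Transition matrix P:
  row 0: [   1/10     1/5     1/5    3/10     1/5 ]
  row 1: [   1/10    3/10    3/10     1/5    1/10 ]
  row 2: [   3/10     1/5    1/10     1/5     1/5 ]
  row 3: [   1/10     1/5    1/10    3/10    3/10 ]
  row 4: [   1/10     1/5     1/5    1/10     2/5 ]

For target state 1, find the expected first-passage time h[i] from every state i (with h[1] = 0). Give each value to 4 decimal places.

First-step conditioning: h[1] = 0; for i ≠ 1, h[i] = 1 + Σ_k P[i][k]·h[k].
  h[0] = 1 + 1/10·h[0] + 1/5·h[2] + 3/10·h[3] + 1/5·h[4]
  h[2] = 1 + 3/10·h[0] + 1/10·h[2] + 1/5·h[3] + 1/5·h[4]
  h[3] = 1 + 1/10·h[0] + 1/10·h[2] + 3/10·h[3] + 3/10·h[4]
  h[4] = 1 + 1/10·h[0] + 1/5·h[2] + 1/10·h[3] + 2/5·h[4]
Solving the 4×4 linear system over states ≠ 1 gives exactly h = [5, 0, 5, 5, 5] (h[1] = 0 is the target).

h = [5.0000, 0.0000, 5.0000, 5.0000, 5.0000]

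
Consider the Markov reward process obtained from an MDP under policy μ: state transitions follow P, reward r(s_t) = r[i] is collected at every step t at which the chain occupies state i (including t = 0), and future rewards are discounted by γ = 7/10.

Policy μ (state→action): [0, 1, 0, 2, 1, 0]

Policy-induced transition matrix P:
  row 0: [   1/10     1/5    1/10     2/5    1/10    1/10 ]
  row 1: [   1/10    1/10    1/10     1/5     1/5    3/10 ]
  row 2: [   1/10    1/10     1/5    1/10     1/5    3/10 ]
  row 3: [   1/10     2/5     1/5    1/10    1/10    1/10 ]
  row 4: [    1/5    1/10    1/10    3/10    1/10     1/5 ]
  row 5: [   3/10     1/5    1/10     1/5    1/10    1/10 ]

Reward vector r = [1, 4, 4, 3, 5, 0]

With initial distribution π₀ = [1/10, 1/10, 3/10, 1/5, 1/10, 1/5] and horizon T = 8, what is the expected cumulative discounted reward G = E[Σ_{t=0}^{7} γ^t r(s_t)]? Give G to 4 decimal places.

t=0: π = [0.1000, 0.1000, 0.3000, 0.2000, 0.1000, 0.2000], E[r] = 2.8000, γ^t·E[r] = 2.800000, running G = 2.800000
t=1: π = [0.1500, 0.1900, 0.1500, 0.1800, 0.1400, 0.1900], E[r] = 2.7500, γ^t·E[r] = 1.925000, running G = 4.725000
t=2: π = [0.1520, 0.1880, 0.1330, 0.2110, 0.1340, 0.1820], E[r] = 2.7390, γ^t·E[r] = 1.342110, running G = 6.067110
t=3: π = [0.1498, 0.1967, 0.1344, 0.2094, 0.1321, 0.1776], E[r] = 2.7629, γ^t·E[r] = 0.947675, running G = 7.014785
t=4: π = [0.1487, 0.1956, 0.1344, 0.2088, 0.1331, 0.1794], E[r] = 2.7604, γ^t·E[r] = 0.662774, running G = 7.677559
t=5: π = [0.1492, 0.1955, 0.1343, 0.2087, 0.1330, 0.1793], E[r] = 2.7595, γ^t·E[r] = 0.463784, running G = 8.141343
t=6: π = [0.1492, 0.1955, 0.1343, 0.2088, 0.1330, 0.1793], E[r] = 2.7597, γ^t·E[r] = 0.324670, running G = 8.466013
t=7: π = [0.1491, 0.1955, 0.1343, 0.2088, 0.1330, 0.1793], E[r] = 2.7597, γ^t·E[r] = 0.227274, running G = 8.693287

G = 8.6933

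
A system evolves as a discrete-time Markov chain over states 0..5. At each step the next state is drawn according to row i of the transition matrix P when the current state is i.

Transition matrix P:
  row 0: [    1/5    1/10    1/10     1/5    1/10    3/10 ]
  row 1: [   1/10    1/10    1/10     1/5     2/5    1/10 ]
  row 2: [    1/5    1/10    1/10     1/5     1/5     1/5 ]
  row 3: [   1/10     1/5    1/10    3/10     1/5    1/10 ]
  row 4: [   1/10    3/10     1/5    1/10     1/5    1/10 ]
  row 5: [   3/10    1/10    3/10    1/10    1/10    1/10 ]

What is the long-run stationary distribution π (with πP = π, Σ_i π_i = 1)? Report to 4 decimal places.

Balance equations π_j = Σ_i π_i·P[i][j]:
  π_0 = 1/5·π_0 + 1/10·π_1 + 1/5·π_2 + 1/10·π_3 + 1/10·π_4 + 3/10·π_5
  π_1 = 1/10·π_0 + 1/10·π_1 + 1/10·π_2 + 1/5·π_3 + 3/10·π_4 + 1/10·π_5
  π_2 = 1/10·π_0 + 1/10·π_1 + 1/10·π_2 + 1/10·π_3 + 1/5·π_4 + 3/10·π_5
  π_3 = 1/5·π_0 + 1/5·π_1 + 1/5·π_2 + 3/10·π_3 + 1/10·π_4 + 1/10·π_5
  π_4 = 1/10·π_0 + 2/5·π_1 + 1/5·π_2 + 1/5·π_3 + 1/5·π_4 + 1/10·π_5
  normalize: π_0 + π_1 + π_2 + π_3 + π_4 + π_5 = 1
Solving the linear system gives exactly π = [4864/30325, 4808/30325, 13601/90975, 16699/90975, 18283/90975, 13376/90975].

π = [0.1604, 0.1585, 0.1495, 0.1836, 0.2010, 0.1470]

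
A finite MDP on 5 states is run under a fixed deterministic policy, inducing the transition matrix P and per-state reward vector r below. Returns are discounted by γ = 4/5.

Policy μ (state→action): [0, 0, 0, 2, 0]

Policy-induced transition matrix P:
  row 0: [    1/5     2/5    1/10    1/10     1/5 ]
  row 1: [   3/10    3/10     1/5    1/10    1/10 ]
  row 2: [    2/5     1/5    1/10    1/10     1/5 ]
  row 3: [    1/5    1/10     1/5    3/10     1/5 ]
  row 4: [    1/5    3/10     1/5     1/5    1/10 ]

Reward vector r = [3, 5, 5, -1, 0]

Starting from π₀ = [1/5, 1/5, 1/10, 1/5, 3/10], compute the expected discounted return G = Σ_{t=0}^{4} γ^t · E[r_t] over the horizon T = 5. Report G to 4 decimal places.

G = 8.4933

t=0: π = [0.2000, 0.2000, 0.1000, 0.2000, 0.3000], E[r] = 1.9000, γ^t·E[r] = 1.900000, running G = 1.900000
t=1: π = [0.2400, 0.2700, 0.1700, 0.1700, 0.1500], E[r] = 2.7500, γ^t·E[r] = 2.200000, running G = 4.100000
t=2: π = [0.2610, 0.2730, 0.1590, 0.1490, 0.1580], E[r] = 2.7940, γ^t·E[r] = 1.788160, running G = 5.888160
t=3: π = [0.2591, 0.2804, 0.1580, 0.1456, 0.1569], E[r] = 2.8237, γ^t·E[r] = 1.445734, running G = 7.333894
t=4: π = [0.2596, 0.2810, 0.1583, 0.1448, 0.1563], E[r] = 2.8305, γ^t·E[r] = 1.159377, running G = 8.493271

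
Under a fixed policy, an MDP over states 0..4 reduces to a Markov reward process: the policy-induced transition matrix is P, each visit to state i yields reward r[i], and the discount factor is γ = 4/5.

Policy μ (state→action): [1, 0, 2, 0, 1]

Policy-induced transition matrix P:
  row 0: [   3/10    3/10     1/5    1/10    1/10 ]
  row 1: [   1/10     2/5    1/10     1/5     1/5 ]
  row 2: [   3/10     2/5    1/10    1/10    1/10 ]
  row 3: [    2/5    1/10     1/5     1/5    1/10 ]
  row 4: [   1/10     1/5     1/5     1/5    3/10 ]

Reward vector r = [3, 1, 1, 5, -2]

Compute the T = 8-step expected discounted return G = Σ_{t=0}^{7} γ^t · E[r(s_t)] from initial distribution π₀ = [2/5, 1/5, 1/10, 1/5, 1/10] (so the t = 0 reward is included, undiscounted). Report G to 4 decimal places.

G = 7.4703

t=0: π = [0.4000, 0.2000, 0.1000, 0.2000, 0.1000], E[r] = 2.3000, γ^t·E[r] = 2.300000, running G = 2.300000
t=1: π = [0.2600, 0.2800, 0.1700, 0.1500, 0.1400], E[r] = 1.7000, γ^t·E[r] = 1.360000, running G = 3.660000
t=2: π = [0.2310, 0.3010, 0.1550, 0.1570, 0.1560], E[r] = 1.6220, γ^t·E[r] = 1.038080, running G = 4.698080
t=3: π = [0.2243, 0.2986, 0.1544, 0.1614, 0.1613], E[r] = 1.6103, γ^t·E[r] = 0.824474, running G = 5.522554
t=4: π = [0.2242, 0.2969, 0.1547, 0.1621, 0.1621], E[r] = 1.6105, γ^t·E[r] = 0.659653, running G = 6.182206
t=5: π = [0.2244, 0.2965, 0.1548, 0.1621, 0.1621], E[r] = 1.6109, γ^t·E[r] = 0.527872, running G = 6.710079
t=6: π = [0.2245, 0.2965, 0.1549, 0.1621, 0.1621], E[r] = 1.6110, γ^t·E[r] = 0.422326, running G = 7.132404
t=7: π = [0.2245, 0.2965, 0.1549, 0.1621, 0.1621], E[r] = 1.6110, γ^t·E[r] = 0.337862, running G = 7.470266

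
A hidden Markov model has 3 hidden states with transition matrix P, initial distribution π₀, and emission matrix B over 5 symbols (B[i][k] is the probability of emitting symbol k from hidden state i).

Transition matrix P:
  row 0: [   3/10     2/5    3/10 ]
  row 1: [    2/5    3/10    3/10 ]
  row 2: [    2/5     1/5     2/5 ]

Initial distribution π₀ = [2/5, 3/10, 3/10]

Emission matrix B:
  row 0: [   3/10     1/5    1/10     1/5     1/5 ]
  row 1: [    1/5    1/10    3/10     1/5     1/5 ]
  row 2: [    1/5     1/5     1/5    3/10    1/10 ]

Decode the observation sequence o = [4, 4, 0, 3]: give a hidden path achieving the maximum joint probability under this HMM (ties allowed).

path = [0, 1, 0, 2]

t=0: δ = [8.000e-02, 6.000e-02, 3.000e-02]  (obs o_0=4)
t=1: δ = [4.800e-03, 6.400e-03, 2.400e-03]  ψ = [0, 0, 0]  (obs o_1=4)
t=2: δ = [7.680e-04, 3.840e-04, 3.840e-04]  ψ = [1, 0, 1]  (obs o_2=0)
t=3: δ = [4.608e-05, 6.144e-05, 6.912e-05]  ψ = [0, 0, 0]  (obs o_3=3)
backtrack: best end state = 2; path = [0, 1, 0, 2]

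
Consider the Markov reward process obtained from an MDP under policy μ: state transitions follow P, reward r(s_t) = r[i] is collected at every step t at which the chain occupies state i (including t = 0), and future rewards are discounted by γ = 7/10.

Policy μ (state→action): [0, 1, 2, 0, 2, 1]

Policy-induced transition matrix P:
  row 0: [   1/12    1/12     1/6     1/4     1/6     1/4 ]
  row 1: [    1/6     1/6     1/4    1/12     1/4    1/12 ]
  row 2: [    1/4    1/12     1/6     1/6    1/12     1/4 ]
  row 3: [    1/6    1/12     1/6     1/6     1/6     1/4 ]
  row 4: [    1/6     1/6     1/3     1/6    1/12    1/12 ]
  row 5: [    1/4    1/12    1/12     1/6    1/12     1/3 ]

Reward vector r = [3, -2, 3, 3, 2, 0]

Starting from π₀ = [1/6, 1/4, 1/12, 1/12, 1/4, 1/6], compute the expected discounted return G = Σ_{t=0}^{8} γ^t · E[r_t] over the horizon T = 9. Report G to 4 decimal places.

G = 4.6844

t=0: π = [0.1667, 0.2500, 0.0833, 0.0833, 0.2500, 0.1667], E[r] = 1.0000, γ^t·E[r] = 1.000000, running G = 1.000000
t=1: π = [0.1736, 0.1250, 0.2153, 0.1597, 0.1458, 0.1806], E[r] = 1.6875, γ^t·E[r] = 1.181250, running G = 2.181250
t=2: π = [0.1852, 0.1059, 0.1863, 0.1707, 0.1319, 0.2199], E[r] = 1.6788, γ^t·E[r] = 0.822622, running G = 3.003872
t=3: π = [0.1851, 0.1032, 0.1792, 0.1733, 0.1306, 0.2287], E[r] = 1.6675, γ^t·E[r] = 0.571964, running G = 3.575836
t=4: π = [0.1852, 0.1028, 0.1780, 0.1735, 0.1304, 0.2301], E[r] = 1.6653, γ^t·E[r] = 0.399828, running G = 3.975664
t=5: π = [0.1852, 0.1028, 0.1778, 0.1735, 0.1304, 0.2303], E[r] = 1.6649, γ^t·E[r] = 0.279817, running G = 4.255481
t=6: π = [0.1852, 0.1028, 0.1778, 0.1735, 0.1304, 0.2303], E[r] = 1.6648, γ^t·E[r] = 0.195865, running G = 4.451346
t=7: π = [0.1852, 0.1028, 0.1778, 0.1735, 0.1304, 0.2303], E[r] = 1.6648, γ^t·E[r] = 0.137105, running G = 4.588450
t=8: π = [0.1852, 0.1028, 0.1778, 0.1735, 0.1304, 0.2303], E[r] = 1.6648, γ^t·E[r] = 0.095973, running G = 4.684424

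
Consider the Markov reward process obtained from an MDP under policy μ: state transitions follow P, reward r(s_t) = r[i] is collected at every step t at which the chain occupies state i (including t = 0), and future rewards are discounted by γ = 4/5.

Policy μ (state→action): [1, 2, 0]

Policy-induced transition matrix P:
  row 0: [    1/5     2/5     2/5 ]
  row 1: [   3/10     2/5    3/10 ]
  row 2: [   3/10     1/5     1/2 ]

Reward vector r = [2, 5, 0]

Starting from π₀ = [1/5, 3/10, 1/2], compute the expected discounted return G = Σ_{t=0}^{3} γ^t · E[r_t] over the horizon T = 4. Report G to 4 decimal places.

t=0: π = [0.2000, 0.3000, 0.5000], E[r] = 1.9000, γ^t·E[r] = 1.900000, running G = 1.900000
t=1: π = [0.2800, 0.3000, 0.4200], E[r] = 2.0600, γ^t·E[r] = 1.648000, running G = 3.548000
t=2: π = [0.2720, 0.3160, 0.4120], E[r] = 2.1240, γ^t·E[r] = 1.359360, running G = 4.907360
t=3: π = [0.2728, 0.3176, 0.4096], E[r] = 2.1336, γ^t·E[r] = 1.092403, running G = 5.999763

G = 5.9998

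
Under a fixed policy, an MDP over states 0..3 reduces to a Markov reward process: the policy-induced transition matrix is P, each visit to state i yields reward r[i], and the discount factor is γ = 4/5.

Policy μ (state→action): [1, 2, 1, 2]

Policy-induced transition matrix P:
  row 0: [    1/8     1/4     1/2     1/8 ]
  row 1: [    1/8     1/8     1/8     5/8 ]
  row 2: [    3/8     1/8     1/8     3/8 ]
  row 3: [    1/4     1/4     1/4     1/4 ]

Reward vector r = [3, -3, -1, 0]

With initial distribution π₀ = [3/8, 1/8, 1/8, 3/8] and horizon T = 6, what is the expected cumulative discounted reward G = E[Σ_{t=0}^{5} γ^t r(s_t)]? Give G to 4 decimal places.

t=0: π = [0.3750, 0.1250, 0.1250, 0.3750], E[r] = 0.6250, γ^t·E[r] = 0.625000, running G = 0.625000
t=1: π = [0.2031, 0.2188, 0.3125, 0.2656], E[r] = -0.3594, γ^t·E[r] = -0.287500, running G = 0.337500
t=2: π = [0.2363, 0.1836, 0.2344, 0.3457], E[r] = -0.0762, γ^t·E[r] = -0.048750, running G = 0.288750
t=3: π = [0.2268, 0.1978, 0.2568, 0.3186], E[r] = -0.1697, γ^t·E[r] = -0.086875, running G = 0.201875
t=4: π = [0.2290, 0.1932, 0.2499, 0.3279], E[r] = -0.1423, γ^t·E[r] = -0.058288, running G = 0.143588
t=5: π = [0.2285, 0.1946, 0.2519, 0.3250], E[r] = -0.1504, γ^t·E[r] = -0.049269, running G = 0.094319

G = 0.0943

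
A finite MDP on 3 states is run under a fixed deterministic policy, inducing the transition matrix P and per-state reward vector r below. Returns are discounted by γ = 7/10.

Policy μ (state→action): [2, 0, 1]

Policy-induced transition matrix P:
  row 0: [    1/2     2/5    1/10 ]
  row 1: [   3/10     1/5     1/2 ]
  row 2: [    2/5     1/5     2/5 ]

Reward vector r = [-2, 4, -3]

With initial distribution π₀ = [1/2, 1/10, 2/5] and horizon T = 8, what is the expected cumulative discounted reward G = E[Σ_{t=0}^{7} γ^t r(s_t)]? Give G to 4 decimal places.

G = -2.9801

t=0: π = [0.5000, 0.1000, 0.4000], E[r] = -1.8000, γ^t·E[r] = -1.800000, running G = -1.800000
t=1: π = [0.4400, 0.3000, 0.2600], E[r] = -0.4600, γ^t·E[r] = -0.322000, running G = -2.122000
t=2: π = [0.4140, 0.2880, 0.2980], E[r] = -0.5700, γ^t·E[r] = -0.279300, running G = -2.401300
t=3: π = [0.4126, 0.2828, 0.3046], E[r] = -0.6078, γ^t·E[r] = -0.208475, running G = -2.609775
t=4: π = [0.4130, 0.2825, 0.3045], E[r] = -0.6094, γ^t·E[r] = -0.146312, running G = -2.756088
t=5: π = [0.4130, 0.2826, 0.3044], E[r] = -0.6088, γ^t·E[r] = -0.102318, running G = -2.858406
t=6: π = [0.4130, 0.2826, 0.3043], E[r] = -0.6087, γ^t·E[r] = -0.071612, running G = -2.930017
t=7: π = [0.4130, 0.2826, 0.3043], E[r] = -0.6087, γ^t·E[r] = -0.050129, running G = -2.980146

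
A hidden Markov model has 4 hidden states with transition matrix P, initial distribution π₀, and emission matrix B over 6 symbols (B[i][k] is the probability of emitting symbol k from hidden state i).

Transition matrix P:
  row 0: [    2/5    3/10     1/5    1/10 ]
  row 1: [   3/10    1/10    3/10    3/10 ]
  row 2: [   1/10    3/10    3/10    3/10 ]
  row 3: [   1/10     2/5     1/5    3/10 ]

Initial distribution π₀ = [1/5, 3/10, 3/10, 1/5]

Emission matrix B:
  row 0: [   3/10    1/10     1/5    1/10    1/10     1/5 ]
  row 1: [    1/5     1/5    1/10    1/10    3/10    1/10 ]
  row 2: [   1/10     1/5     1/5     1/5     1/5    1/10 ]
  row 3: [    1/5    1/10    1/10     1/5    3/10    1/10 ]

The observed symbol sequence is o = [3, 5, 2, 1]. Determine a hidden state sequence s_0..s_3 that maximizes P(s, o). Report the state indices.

t=0: δ = [2.000e-02, 3.000e-02, 6.000e-02, 4.000e-02]  (obs o_0=3)
t=1: δ = [1.800e-03, 1.800e-03, 1.800e-03, 1.800e-03]  ψ = [1, 2, 2, 2]  (obs o_1=5)
t=2: δ = [1.440e-04, 7.200e-05, 1.080e-04, 5.400e-05]  ψ = [0, 3, 1, 1]  (obs o_2=2)
t=3: δ = [5.760e-06, 8.640e-06, 6.480e-06, 3.240e-06]  ψ = [0, 0, 2, 2]  (obs o_3=1)
backtrack: best end state = 1; path = [1, 0, 0, 1]

path = [1, 0, 0, 1]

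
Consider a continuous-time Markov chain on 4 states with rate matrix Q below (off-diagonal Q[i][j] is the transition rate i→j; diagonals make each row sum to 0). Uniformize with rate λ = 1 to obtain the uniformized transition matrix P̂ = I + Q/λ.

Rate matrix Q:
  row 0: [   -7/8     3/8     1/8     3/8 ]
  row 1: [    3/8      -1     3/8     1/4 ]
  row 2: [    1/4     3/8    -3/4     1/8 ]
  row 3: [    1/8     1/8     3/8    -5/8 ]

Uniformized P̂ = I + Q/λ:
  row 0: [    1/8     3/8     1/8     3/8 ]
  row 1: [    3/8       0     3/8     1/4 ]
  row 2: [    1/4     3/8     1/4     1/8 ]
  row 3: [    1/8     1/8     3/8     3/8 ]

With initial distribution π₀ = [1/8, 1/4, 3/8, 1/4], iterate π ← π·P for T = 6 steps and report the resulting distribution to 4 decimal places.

t=0: π = [0.1250, 0.2500, 0.3750, 0.2500]
t=1: π = [0.2344, 0.2188, 0.2969, 0.2500]
t=2: π = [0.2168, 0.2305, 0.2793, 0.2734]
t=3: π = [0.2175, 0.2202, 0.2859, 0.2764]
t=4: π = [0.2158, 0.2233, 0.2849, 0.2760]
t=5: π = [0.2164, 0.2223, 0.2854, 0.2759]
t=6: π = [0.2162, 0.2227, 0.2852, 0.2759]

π = [0.2162, 0.2227, 0.2852, 0.2759]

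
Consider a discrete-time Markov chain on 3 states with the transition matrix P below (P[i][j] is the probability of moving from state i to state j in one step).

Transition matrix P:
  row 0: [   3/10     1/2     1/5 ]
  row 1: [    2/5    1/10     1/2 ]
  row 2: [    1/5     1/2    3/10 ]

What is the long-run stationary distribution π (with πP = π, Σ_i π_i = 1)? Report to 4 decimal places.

Balance equations π_j = Σ_i π_i·P[i][j]:
  π_0 = 3/10·π_0 + 2/5·π_1 + 1/5·π_2
  π_1 = 1/2·π_0 + 1/10·π_1 + 1/2·π_2
  normalize: π_0 + π_1 + π_2 = 1
Solving the linear system gives exactly π = [19/63, 5/14, 43/126].

π = [0.3016, 0.3571, 0.3413]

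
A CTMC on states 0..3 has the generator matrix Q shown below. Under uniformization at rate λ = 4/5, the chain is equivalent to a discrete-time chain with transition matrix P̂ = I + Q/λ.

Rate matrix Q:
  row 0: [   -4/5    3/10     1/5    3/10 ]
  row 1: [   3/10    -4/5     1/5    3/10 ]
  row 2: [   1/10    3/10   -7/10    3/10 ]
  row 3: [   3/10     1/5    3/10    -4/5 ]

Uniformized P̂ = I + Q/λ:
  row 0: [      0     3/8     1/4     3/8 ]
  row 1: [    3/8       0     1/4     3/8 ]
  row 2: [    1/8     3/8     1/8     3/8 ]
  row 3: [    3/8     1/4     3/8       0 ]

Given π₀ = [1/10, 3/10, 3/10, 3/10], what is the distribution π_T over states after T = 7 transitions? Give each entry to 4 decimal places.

t=0: π = [0.1000, 0.3000, 0.3000, 0.3000]
t=1: π = [0.2625, 0.2250, 0.2500, 0.2625]
t=2: π = [0.2141, 0.2578, 0.2516, 0.2766]
t=3: π = [0.2318, 0.2438, 0.2531, 0.2713]
t=4: π = [0.2248, 0.2497, 0.2523, 0.2733]
t=5: π = [0.2276, 0.2472, 0.2526, 0.2725]
t=6: π = [0.2265, 0.2482, 0.2525, 0.2728]
t=7: π = [0.2269, 0.2478, 0.2525, 0.2727]

π = [0.2269, 0.2478, 0.2525, 0.2727]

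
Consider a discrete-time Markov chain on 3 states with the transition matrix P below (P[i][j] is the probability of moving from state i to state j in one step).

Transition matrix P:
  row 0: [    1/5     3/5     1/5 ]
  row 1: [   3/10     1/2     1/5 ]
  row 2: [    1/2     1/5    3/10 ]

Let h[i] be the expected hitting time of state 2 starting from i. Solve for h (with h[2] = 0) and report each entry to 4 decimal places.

First-step conditioning: h[2] = 0; for i ≠ 2, h[i] = 1 + Σ_k P[i][k]·h[k].
  h[0] = 1 + 1/5·h[0] + 3/5·h[1]
  h[1] = 1 + 3/10·h[0] + 1/2·h[1]
Solving the 2×2 linear system over states ≠ 2 gives exactly h = [5, 5, 0] (h[2] = 0 is the target).

h = [5.0000, 5.0000, 0.0000]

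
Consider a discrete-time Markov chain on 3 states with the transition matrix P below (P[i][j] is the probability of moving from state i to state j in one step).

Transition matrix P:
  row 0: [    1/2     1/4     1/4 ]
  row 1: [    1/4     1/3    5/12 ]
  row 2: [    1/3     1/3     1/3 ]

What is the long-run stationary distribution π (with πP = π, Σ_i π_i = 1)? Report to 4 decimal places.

Balance equations π_j = Σ_i π_i·P[i][j]:
  π_0 = 1/2·π_0 + 1/4·π_1 + 1/3·π_2
  π_1 = 1/4·π_0 + 1/3·π_1 + 1/3·π_2
  normalize: π_0 + π_1 + π_2 = 1
Solving the linear system gives exactly π = [44/119, 36/119, 39/119].

π = [0.3697, 0.3025, 0.3277]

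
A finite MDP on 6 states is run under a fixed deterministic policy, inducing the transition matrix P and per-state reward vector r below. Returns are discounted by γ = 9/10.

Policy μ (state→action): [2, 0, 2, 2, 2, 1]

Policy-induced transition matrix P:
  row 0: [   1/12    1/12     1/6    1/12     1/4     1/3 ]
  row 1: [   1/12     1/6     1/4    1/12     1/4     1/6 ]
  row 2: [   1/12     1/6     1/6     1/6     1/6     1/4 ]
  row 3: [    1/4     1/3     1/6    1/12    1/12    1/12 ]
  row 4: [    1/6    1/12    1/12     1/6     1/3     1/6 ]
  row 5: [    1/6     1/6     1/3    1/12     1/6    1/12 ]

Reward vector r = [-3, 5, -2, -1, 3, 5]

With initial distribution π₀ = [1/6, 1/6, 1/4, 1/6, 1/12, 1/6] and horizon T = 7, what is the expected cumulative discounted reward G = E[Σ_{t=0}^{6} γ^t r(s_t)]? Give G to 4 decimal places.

G = 6.8237

t=0: π = [0.1667, 0.1667, 0.2500, 0.1667, 0.0833, 0.1667], E[r] = 0.7500, γ^t·E[r] = 0.750000, running G = 0.750000
t=1: π = [0.1319, 0.1736, 0.2014, 0.1111, 0.1944, 0.1875], E[r] = 1.4792, γ^t·E[r] = 1.331250, running G = 2.081250
t=2: π = [0.1337, 0.1580, 0.1962, 0.1163, 0.2153, 0.1806], E[r] = 1.4288, γ^t·E[r] = 1.157344, running G = 3.238594
t=3: π = [0.1357, 0.1570, 0.1920, 0.1176, 0.2172, 0.1806], E[r] = 1.4304, γ^t·E[r] = 1.042770, running G = 4.281363
t=4: π = [0.1361, 0.1569, 0.1917, 0.1174, 0.2174, 0.1804], E[r] = 1.4297, γ^t·E[r] = 0.938018, running G = 5.219381
t=5: π = [0.1361, 0.1568, 0.1917, 0.1174, 0.2175, 0.1805], E[r] = 1.4300, γ^t·E[r] = 0.844405, running G = 6.063787
t=6: π = [0.1361, 0.1568, 0.1917, 0.1174, 0.2175, 0.1805], E[r] = 1.4299, γ^t·E[r] = 0.759904, running G = 6.823691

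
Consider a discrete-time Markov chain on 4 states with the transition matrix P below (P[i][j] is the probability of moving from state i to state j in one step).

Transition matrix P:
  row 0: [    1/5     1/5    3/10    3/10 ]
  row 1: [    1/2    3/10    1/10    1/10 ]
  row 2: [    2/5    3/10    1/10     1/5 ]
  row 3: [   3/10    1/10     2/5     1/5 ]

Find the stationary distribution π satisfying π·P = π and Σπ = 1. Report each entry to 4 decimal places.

π = [0.3344, 0.2244, 0.2302, 0.2110]

Balance equations π_j = Σ_i π_i·P[i][j]:
  π_0 = 1/5·π_0 + 1/2·π_1 + 2/5·π_2 + 3/10·π_3
  π_1 = 1/5·π_0 + 3/10·π_1 + 3/10·π_2 + 1/10·π_3
  π_2 = 3/10·π_0 + 1/10·π_1 + 1/10·π_2 + 2/5·π_3
  normalize: π_0 + π_1 + π_2 + π_3 = 1
Solving the linear system gives exactly π = [401/1199, 269/1199, 276/1199, 23/109].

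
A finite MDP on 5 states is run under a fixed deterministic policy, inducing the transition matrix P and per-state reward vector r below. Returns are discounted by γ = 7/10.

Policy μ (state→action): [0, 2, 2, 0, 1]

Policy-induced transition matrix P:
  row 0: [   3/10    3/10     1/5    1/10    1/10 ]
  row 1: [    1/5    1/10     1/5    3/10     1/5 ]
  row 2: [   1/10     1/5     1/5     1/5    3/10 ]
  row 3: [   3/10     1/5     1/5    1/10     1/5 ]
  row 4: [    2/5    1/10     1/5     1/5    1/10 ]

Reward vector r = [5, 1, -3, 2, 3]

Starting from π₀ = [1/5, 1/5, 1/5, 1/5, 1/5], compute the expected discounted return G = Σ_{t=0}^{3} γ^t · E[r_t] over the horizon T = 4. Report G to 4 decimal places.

t=0: π = [0.2000, 0.2000, 0.2000, 0.2000, 0.2000], E[r] = 1.6000, γ^t·E[r] = 1.600000, running G = 1.600000
t=1: π = [0.2600, 0.1800, 0.2000, 0.1800, 0.1800], E[r] = 1.7800, γ^t·E[r] = 1.246000, running G = 2.846000
t=2: π = [0.2600, 0.1900, 0.2000, 0.1740, 0.1760], E[r] = 1.7660, γ^t·E[r] = 0.865340, running G = 3.711340
t=3: π = [0.2586, 0.1894, 0.2000, 0.1756, 0.1764], E[r] = 1.7628, γ^t·E[r] = 0.604640, running G = 4.315980

G = 4.3160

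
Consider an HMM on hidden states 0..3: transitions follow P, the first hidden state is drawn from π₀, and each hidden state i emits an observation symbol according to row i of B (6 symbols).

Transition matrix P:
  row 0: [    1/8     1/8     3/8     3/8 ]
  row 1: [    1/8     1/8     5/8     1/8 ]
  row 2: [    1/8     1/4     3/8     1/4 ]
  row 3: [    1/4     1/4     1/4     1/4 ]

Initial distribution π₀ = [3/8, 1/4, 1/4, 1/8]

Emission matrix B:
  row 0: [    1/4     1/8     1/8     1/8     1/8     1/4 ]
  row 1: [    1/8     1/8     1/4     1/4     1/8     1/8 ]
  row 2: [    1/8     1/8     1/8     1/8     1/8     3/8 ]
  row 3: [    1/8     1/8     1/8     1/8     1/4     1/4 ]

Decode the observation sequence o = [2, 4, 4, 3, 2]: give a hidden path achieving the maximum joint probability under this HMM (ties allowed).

t=0: δ = [4.688e-02, 6.250e-02, 3.125e-02, 1.562e-02]  (obs o_0=2)
t=1: δ = [9.766e-04, 9.766e-04, 4.883e-03, 4.395e-03]  ψ = [1, 1, 1, 0]  (obs o_1=4)
t=2: δ = [1.373e-04, 1.526e-04, 2.289e-04, 3.052e-04]  ψ = [3, 2, 2, 2]  (obs o_2=4)
t=3: δ = [9.537e-06, 1.907e-05, 1.192e-05, 9.537e-06]  ψ = [3, 3, 1, 3]  (obs o_3=3)
t=4: δ = [2.980e-07, 7.451e-07, 1.490e-06, 4.470e-07]  ψ = [1, 2, 1, 0]  (obs o_4=2)
backtrack: best end state = 2; path = [1, 2, 3, 1, 2]

path = [1, 2, 3, 1, 2]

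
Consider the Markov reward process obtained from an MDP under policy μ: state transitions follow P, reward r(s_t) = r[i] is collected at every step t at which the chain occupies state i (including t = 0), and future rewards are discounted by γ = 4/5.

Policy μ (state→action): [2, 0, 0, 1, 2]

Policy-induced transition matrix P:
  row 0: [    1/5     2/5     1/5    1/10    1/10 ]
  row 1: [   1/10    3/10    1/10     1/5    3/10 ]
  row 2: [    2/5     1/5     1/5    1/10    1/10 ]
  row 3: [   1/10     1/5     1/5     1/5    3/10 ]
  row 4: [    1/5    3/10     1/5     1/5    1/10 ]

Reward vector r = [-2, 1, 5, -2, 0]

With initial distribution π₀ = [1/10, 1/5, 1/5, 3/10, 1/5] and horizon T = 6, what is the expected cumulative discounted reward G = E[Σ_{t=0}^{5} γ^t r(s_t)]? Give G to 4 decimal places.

G = 1.5801

t=0: π = [0.1000, 0.2000, 0.2000, 0.3000, 0.2000], E[r] = 0.4000, γ^t·E[r] = 0.400000, running G = 0.400000
t=1: π = [0.1900, 0.2600, 0.1800, 0.1700, 0.2000], E[r] = 0.4400, γ^t·E[r] = 0.352000, running G = 0.752000
t=2: π = [0.1930, 0.2840, 0.1740, 0.1630, 0.1860], E[r] = 0.4420, γ^t·E[r] = 0.282880, running G = 1.034880
t=3: π = [0.1901, 0.2856, 0.1716, 0.1633, 0.1894], E[r] = 0.4368, γ^t·E[r] = 0.223642, running G = 1.258522
t=4: π = [0.1894, 0.2855, 0.1714, 0.1638, 0.1898], E[r] = 0.4362, γ^t·E[r] = 0.178668, running G = 1.437189
t=5: π = [0.1894, 0.2854, 0.1714, 0.1639, 0.1899], E[r] = 0.4361, γ^t·E[r] = 0.142909, running G = 1.580098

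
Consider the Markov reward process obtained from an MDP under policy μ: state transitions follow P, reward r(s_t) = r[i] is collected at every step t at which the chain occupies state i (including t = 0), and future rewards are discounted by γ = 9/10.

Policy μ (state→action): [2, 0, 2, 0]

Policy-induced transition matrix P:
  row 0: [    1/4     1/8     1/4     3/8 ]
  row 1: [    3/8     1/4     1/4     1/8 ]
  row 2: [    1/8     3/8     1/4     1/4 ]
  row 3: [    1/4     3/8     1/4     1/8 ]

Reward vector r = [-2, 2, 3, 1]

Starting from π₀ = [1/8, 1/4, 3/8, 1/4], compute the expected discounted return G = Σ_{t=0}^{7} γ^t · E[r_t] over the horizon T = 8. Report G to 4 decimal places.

G = 6.4718

t=0: π = [0.1250, 0.2500, 0.3750, 0.2500], E[r] = 1.6250, γ^t·E[r] = 1.625000, running G = 1.625000
t=1: π = [0.2344, 0.3125, 0.2500, 0.2031], E[r] = 1.1094, γ^t·E[r] = 0.998438, running G = 2.623438
t=2: π = [0.2578, 0.2773, 0.2500, 0.2148], E[r] = 1.0039, γ^t·E[r] = 0.813164, running G = 3.436602
t=3: π = [0.2534, 0.2759, 0.2500, 0.2207], E[r] = 1.0156, γ^t·E[r] = 0.740391, running G = 4.176992
t=4: π = [0.2532, 0.2772, 0.2500, 0.2196], E[r] = 1.0175, γ^t·E[r] = 0.667553, running G = 4.844545
t=5: π = [0.2534, 0.2770, 0.2500, 0.2196], E[r] = 1.0169, γ^t·E[r] = 0.600446, running G = 5.444991
t=6: π = [0.2534, 0.2770, 0.2500, 0.2196], E[r] = 1.0169, γ^t·E[r] = 0.540411, running G = 5.985402
t=7: π = [0.2534, 0.2770, 0.2500, 0.2196], E[r] = 1.0169, γ^t·E[r] = 0.486378, running G = 6.471780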